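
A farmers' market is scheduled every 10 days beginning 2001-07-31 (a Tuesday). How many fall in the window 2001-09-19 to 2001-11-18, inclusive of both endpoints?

Occurrences land 10·i days after 2001-07-31 for i = 0, 1, 2, …
2001-09-19 is 50 days after the start; 50 ÷ 10 = 5 remainder 0. First occurrence in the window: #6 on 2001-09-19 (5×10 = 50 days in).
2001-11-18 is 110 days after the start; 110 ÷ 10 = 11 remainder 0. Last occurrence in the window: #12 on 2001-11-18.
Occurrences #6 through #12: 7 in total.

7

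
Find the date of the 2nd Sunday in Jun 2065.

Jun 2065 begins on a Monday, so the first Sunday is Jun 7 (6 days later).
The 2nd Sunday is 1 weeks later: 7 + 7 = 14.

Jun 14, 2065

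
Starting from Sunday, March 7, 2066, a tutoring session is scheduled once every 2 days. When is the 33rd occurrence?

The 33rd occurrence is 32 intervals after the first: 32 × 2 = 64 days after March 7, 2066.
March has 31 days — 24 days to the end of March leaves 40.
April has 30 days (10 left).
10 days into May → May 10, 2066.

May 10, 2066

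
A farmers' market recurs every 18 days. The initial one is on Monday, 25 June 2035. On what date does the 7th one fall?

11 October 2035

The 7th occurrence is 6 intervals after the first: 6 × 18 = 108 days after 25 June 2035.
June has 30 days — 5 days to the end of June leaves 103.
July has 31 days (72 left).
August has 31 days (41 left).
September has 30 days (11 left).
11 days into October → 11 October 2035.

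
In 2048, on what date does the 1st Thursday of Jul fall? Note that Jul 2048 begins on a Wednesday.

Jul 2048 begins on a Wednesday, so the first Thursday is Jul 2 (1 day later).

Jul 2, 2048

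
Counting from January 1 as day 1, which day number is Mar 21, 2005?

80

Days in months before Mar: 31 + 28 = 59.
Plus 21 days into Mar → day 80.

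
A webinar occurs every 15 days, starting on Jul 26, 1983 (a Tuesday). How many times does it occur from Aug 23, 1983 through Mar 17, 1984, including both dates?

Occurrences land 15·i days after Jul 26, 1983 for i = 0, 1, 2, …
Aug 23, 1983 is 28 days after the start; 28 ÷ 15 = 1 remainder 13; since the remainder is 13, round up to i = 2. First occurrence in the window: #3 on Aug 25, 1983 (2×15 = 30 days in).
Mar 17, 1984 is 235 days after the start; 235 ÷ 15 = 15 remainder 10. Last occurrence in the window: #16 on Mar 7, 1984.
Occurrences #3 through #16: 14 in total.

14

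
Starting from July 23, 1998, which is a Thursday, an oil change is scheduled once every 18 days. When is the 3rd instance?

August 28, 1998

The 3rd occurrence is 2 intervals after the first: 2 × 18 = 36 days after July 23, 1998.
July has 31 days — 8 days to the end of July leaves 28.
28 days into August → August 28, 1998.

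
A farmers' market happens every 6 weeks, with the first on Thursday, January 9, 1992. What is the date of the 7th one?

September 17, 1992

The 7th occurrence is 6 intervals after the first: 6 × 42 = 252 days after January 9, 1992.
January has 31 days — 22 days to the end of January leaves 230.
February has 29 days (201 left).
March has 31 days (170 left).
April has 30 days (140 left).
May has 31 days (109 left).
June has 30 days (79 left).
July has 31 days (48 left).
August has 31 days (17 left).
17 days into September → September 17, 1992.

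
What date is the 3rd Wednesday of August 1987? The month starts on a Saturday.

19 August 1987

August 1987 begins on a Saturday, so the first Wednesday is August 5 (4 days later).
The 3rd Wednesday is 2 weeks later: 5 + 14 = 19.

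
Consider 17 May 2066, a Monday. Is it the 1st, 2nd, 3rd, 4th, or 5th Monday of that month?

Day 17 falls in week ⌈17/7⌉ of the month.
Days 1–7 hold the 1st Monday, 8–14 the 2nd, 15–21 the 3rd, 22–28 the 4th, 29–31 the 5th.
17 is in the range for the 3rd.

3rd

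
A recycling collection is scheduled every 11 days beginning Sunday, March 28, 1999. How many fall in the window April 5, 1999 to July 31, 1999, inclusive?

Occurrences land 11·i days after March 28, 1999 for i = 0, 1, 2, …
April 5, 1999 is 8 days after the start; 8 ÷ 11 = 0 remainder 8; since the remainder is 8, round up to i = 1. First occurrence in the window: #2 on April 8, 1999 (1×11 = 11 days in).
July 31, 1999 is 125 days after the start; 125 ÷ 11 = 11 remainder 4. Last occurrence in the window: #12 on July 27, 1999.
Occurrences #2 through #12: 11 in total.

11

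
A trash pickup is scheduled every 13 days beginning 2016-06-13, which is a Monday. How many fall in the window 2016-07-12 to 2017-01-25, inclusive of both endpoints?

Occurrences land 13·i days after 2016-06-13 for i = 0, 1, 2, …
2016-07-12 is 29 days after the start; 29 ÷ 13 = 2 remainder 3; since the remainder is 3, round up to i = 3. First occurrence in the window: #4 on 2016-07-22 (3×13 = 39 days in).
2017-01-25 is 226 days after the start; 226 ÷ 13 = 17 remainder 5. Last occurrence in the window: #18 on 2017-01-20.
Occurrences #4 through #18: 15 in total.

15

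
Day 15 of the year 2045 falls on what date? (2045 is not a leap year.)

January 15, 2045

15 into January → January 15.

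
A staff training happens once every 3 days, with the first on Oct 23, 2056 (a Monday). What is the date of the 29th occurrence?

Jan 15, 2057

The 29th occurrence is 28 intervals after the first: 28 × 3 = 84 days after Oct 23, 2056.
Oct has 31 days — 8 days to the end of Oct leaves 76.
Nov has 30 days (46 left).
Dec has 31 days (15 left).
15 days into Jan → Jan 15, 2057.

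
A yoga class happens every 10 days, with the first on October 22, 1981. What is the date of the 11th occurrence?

January 30, 1982

The 11th occurrence is 10 intervals after the first: 10 × 10 = 100 days after October 22, 1981.
October has 31 days — 9 days to the end of October leaves 91.
November has 30 days (61 left).
December has 31 days (30 left).
30 days into January → January 30, 1982.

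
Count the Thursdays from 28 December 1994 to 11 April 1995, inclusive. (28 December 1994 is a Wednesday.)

15

28 December 1994 is a Wednesday; the first Thursday on or after it is 29 December 1994 (1 day later).
From 29 December 1994 to 11 April 1995: 2 + 31 + 28 + 31 + 11 = 103 days (rest of December, January, February, March, April).
103 ÷ 7 = 14 full weeks with remainder 5, so 14 more Thursdays after the first → 15.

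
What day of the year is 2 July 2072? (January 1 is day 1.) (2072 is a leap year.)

Days in months before July: 31 + 29 + 31 + 30 + 31 + 30 = 182.
Plus 2 days into July → day 184.

184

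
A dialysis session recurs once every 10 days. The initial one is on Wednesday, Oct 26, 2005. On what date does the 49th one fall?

The 49th occurrence is 48 intervals after the first: 48 × 10 = 480 days after Oct 26, 2005.
Oct has 31 days — 5 days to the end of Oct leaves 475.
From end of Oct to end of 2005 is 61 days (414 left).
2006 has 365 days (49 left).
Jan has 31 days (18 left).
18 days into Feb → Feb 18, 2007.

Feb 18, 2007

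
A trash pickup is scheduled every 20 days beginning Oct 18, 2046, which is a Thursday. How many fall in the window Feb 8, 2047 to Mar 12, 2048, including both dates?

Occurrences land 20·i days after Oct 18, 2046 for i = 0, 1, 2, …
Feb 8, 2047 is 113 days after the start; 113 ÷ 20 = 5 remainder 13; since the remainder is 13, round up to i = 6. First occurrence in the window: #7 on Feb 15, 2047 (6×20 = 120 days in).
Mar 12, 2048 is 511 days after the start; 511 ÷ 20 = 25 remainder 11. Last occurrence in the window: #26 on Mar 1, 2048.
Occurrences #7 through #26: 20 in total.

20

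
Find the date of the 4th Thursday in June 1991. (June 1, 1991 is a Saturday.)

June 27, 1991

June 1991 begins on a Saturday, so the first Thursday is June 6 (5 days later).
The 4th Thursday is 3 weeks later: 6 + 21 = 27.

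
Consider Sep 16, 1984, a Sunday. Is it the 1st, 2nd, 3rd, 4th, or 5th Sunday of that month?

3rd

Day 16 falls in week ⌈16/7⌉ of the month.
Days 1–7 hold the 1st Sunday, 8–14 the 2nd, 15–21 the 3rd, 22–28 the 4th, 29–31 the 5th.
16 is in the range for the 3rd.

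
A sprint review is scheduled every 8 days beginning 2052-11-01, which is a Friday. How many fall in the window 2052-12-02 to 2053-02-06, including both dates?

Occurrences land 8·i days after 2052-11-01 for i = 0, 1, 2, …
2052-12-02 is 31 days after the start; 31 ÷ 8 = 3 remainder 7; since the remainder is 7, round up to i = 4. First occurrence in the window: #5 on 2052-12-03 (4×8 = 32 days in).
2053-02-06 is 97 days after the start; 97 ÷ 8 = 12 remainder 1. Last occurrence in the window: #13 on 2053-02-05.
Occurrences #5 through #13: 9 in total.

9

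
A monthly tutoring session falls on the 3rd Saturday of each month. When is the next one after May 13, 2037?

May 2037 starts on a Friday; its first Saturday is the 2nd, so the 3rd Saturday is the 16th — May 16, 2037.
May 16, 2037 is after May 13, 2037, so that is the next one.

May 16, 2037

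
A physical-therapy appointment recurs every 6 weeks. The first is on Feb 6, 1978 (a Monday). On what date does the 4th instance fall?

The 4th occurrence is 3 intervals after the first: 3 × 42 = 126 days after Feb 6, 1978.
Feb has 28 days — 22 days to the end of Feb leaves 104.
Mar has 31 days (73 left).
Apr has 30 days (43 left).
May has 31 days (12 left).
12 days into Jun → Jun 12, 1978.

Jun 12, 1978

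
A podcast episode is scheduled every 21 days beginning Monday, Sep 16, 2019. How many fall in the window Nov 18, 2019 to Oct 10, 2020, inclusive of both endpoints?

Occurrences land 21·i days after Sep 16, 2019 for i = 0, 1, 2, …
Nov 18, 2019 is 63 days after the start; 63 ÷ 21 = 3 remainder 0. First occurrence in the window: #4 on Nov 18, 2019 (3×21 = 63 days in).
Oct 10, 2020 is 390 days after the start; 390 ÷ 21 = 18 remainder 12. Last occurrence in the window: #19 on Sep 28, 2020.
Occurrences #4 through #19: 16 in total.

16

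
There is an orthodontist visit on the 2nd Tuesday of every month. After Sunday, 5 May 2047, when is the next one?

May 2047 starts on a Wednesday; its first Tuesday is the 7th, so the 2nd Tuesday is the 14th — 14 May 2047.
14 May 2047 is after 5 May 2047, so that is the next one.

14 May 2047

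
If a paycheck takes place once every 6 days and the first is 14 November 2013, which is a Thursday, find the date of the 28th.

The 28th occurrence is 27 intervals after the first: 27 × 6 = 162 days after 14 November 2013.
November has 30 days — 16 days to the end of November leaves 146.
December has 31 days (115 left).
January has 31 days (84 left).
February has 28 days (56 left).
March has 31 days (25 left).
25 days into April → 25 April 2014.

25 April 2014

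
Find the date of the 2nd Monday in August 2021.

August 2021 begins on a Sunday, so the first Monday is August 2 (1 day later).
The 2nd Monday is 1 weeks later: 2 + 7 = 9.

9 August 2021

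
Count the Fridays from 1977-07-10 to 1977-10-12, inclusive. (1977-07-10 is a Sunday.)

13

1977-07-10 is a Sunday; the first Friday on or after it is 1977-07-15 (5 days later).
From 1977-07-15 to 1977-10-12: 16 + 31 + 30 + 12 = 89 days (rest of July, August, September, October).
89 ÷ 7 = 12 full weeks with remainder 5, so 12 more Fridays after the first → 13.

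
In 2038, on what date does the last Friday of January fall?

January 29, 2038

The first Friday of January 2038 is January 1.
January 2038 has 31 days. Adding weeks: 1, 8, 15, 22, 29 — the last one ≤ 31 is the 29th.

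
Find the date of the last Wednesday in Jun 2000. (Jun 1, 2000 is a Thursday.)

Jun 28, 2000

Jun 2000 begins on a Thursday, so the first Wednesday is Jun 7 (6 days later).
Jun 2000 has 30 days. Adding weeks: 7, 14, 21, 28 — the last one ≤ 30 is the 28th.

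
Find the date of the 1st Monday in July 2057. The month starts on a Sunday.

July 2057 begins on a Sunday, so the first Monday is July 2 (1 day later).

2 July 2057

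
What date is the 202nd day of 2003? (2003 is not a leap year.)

Jul 21, 2003

Jan has 31 days (202 − 31 = 171 remain).
Feb has 28 days (171 − 28 = 143 remain).
Mar has 31 days (143 − 31 = 112 remain).
Apr has 30 days (112 − 30 = 82 remain).
May has 31 days (82 − 31 = 51 remain).
Jun has 30 days (51 − 30 = 21 remain).
21 into Jul → Jul 21.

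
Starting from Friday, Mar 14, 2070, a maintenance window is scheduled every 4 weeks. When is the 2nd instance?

Apr 11, 2070

The 2nd occurrence is 1 interval after the first: 1 × 28 = 28 days after Mar 14, 2070.
Mar has 31 days — 17 days to the end of Mar leaves 11.
11 days into Apr → Apr 11, 2070.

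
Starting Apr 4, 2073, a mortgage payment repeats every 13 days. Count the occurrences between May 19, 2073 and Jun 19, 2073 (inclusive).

2

Occurrences land 13·i days after Apr 4, 2073 for i = 0, 1, 2, …
May 19, 2073 is 45 days after the start; 45 ÷ 13 = 3 remainder 6; since the remainder is 6, round up to i = 4. First occurrence in the window: #5 on May 26, 2073 (4×13 = 52 days in).
Jun 19, 2073 is 76 days after the start; 76 ÷ 13 = 5 remainder 11. Last occurrence in the window: #6 on Jun 8, 2073.
Occurrences #5 through #6: 2 in total.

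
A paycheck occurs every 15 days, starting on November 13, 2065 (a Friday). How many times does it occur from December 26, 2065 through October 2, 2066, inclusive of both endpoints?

19

Occurrences land 15·i days after November 13, 2065 for i = 0, 1, 2, …
December 26, 2065 is 43 days after the start; 43 ÷ 15 = 2 remainder 13; since the remainder is 13, round up to i = 3. First occurrence in the window: #4 on December 28, 2065 (3×15 = 45 days in).
October 2, 2066 is 323 days after the start; 323 ÷ 15 = 21 remainder 8. Last occurrence in the window: #22 on September 24, 2066.
Occurrences #4 through #22: 19 in total.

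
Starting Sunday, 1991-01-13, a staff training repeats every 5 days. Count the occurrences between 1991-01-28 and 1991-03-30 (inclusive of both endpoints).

13

Occurrences land 5·i days after 1991-01-13 for i = 0, 1, 2, …
1991-01-28 is 15 days after the start; 15 ÷ 5 = 3 remainder 0. First occurrence in the window: #4 on 1991-01-28 (3×5 = 15 days in).
1991-03-30 is 76 days after the start; 76 ÷ 5 = 15 remainder 1. Last occurrence in the window: #16 on 1991-03-29.
Occurrences #4 through #16: 13 in total.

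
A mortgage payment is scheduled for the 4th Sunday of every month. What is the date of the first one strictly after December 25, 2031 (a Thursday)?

December 2031 starts on a Monday; its first Sunday is the 7th, so the 4th Sunday is the 28th — December 28, 2031.
December 28, 2031 is after December 25, 2031, so that is the next one.

December 28, 2031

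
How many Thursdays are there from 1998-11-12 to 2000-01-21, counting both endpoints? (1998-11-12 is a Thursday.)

1998-11-12 is a Thursday; the first Thursday on or after it is 1998-11-12.
From 1998-11-12 to 2000-01-21: 49 + 365 + 21 = 435 days (rest of 1998, 1999, to 2000-01-21 in 2000).
435 ÷ 7 = 62 full weeks with remainder 1, so 62 more Thursdays after the first → 63.

63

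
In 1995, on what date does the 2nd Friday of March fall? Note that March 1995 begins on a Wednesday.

10 March 1995

March 1995 begins on a Wednesday, so the first Friday is March 3 (2 days later).
The 2nd Friday is 1 weeks later: 3 + 7 = 10.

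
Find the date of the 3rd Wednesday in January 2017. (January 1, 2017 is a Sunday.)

January 2017 begins on a Sunday, so the first Wednesday is January 4 (3 days later).
The 3rd Wednesday is 2 weeks later: 4 + 14 = 18.

January 18, 2017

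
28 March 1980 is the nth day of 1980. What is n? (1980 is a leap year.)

88

Days in months before March: 31 + 29 = 60.
Plus 28 days into March → day 88.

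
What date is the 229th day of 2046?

Aug 17, 2046

Jan has 31 days (229 − 31 = 198 remain).
Feb has 28 days (198 − 28 = 170 remain).
Mar has 31 days (170 − 31 = 139 remain).
Apr has 30 days (139 − 30 = 109 remain).
May has 31 days (109 − 31 = 78 remain).
Jun has 30 days (78 − 30 = 48 remain).
Jul has 31 days (48 − 31 = 17 remain).
17 into Aug → Aug 17.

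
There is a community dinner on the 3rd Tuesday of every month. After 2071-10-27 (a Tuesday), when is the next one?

October 2071 starts on a Thursday; its first Tuesday is the 6th, so the 3rd Tuesday is the 20th — 2071-10-20.
That is not after 2071-10-27, so look at November 2071.
November 2071 starts on a Sunday; its first Tuesday is the 3rd, so the 3rd Tuesday is the 17th — 2071-11-17.

2071-11-17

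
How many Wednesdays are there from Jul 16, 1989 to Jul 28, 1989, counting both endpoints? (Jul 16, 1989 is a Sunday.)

2

Jul 16, 1989 is a Sunday; the first Wednesday on or after it is Jul 19, 1989 (3 days later).
From Jul 19, 1989 to Jul 28, 1989 is 28 − 19 = 9 days.
9 ÷ 7 = 1 full weeks with remainder 2, so 1 more Wednesdays after the first → 2.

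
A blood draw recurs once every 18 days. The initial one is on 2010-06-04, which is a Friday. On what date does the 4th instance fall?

2010-07-28

The 4th occurrence is 3 intervals after the first: 3 × 18 = 54 days after 2010-06-04.
June has 30 days — 26 days to the end of June leaves 28.
28 days into July → 2010-07-28.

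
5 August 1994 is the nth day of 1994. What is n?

Days in months before August: 31 + 28 + 31 + 30 + 31 + 30 + 31 = 212.
Plus 5 days into August → day 217.

217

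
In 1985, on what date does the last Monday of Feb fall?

Feb 25, 1985

Feb 1985 begins on a Friday, so the first Monday is Feb 4 (3 days later).
Feb 1985 has 28 days. Adding weeks: 4, 11, 18, 25 — the last one ≤ 28 is the 25th.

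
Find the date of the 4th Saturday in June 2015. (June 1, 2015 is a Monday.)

27 June 2015

June 2015 begins on a Monday, so the first Saturday is June 6 (5 days later).
The 4th Saturday is 3 weeks later: 6 + 21 = 27.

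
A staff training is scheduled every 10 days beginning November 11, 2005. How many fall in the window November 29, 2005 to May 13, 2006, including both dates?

Occurrences land 10·i days after November 11, 2005 for i = 0, 1, 2, …
November 29, 2005 is 18 days after the start; 18 ÷ 10 = 1 remainder 8; since the remainder is 8, round up to i = 2. First occurrence in the window: #3 on December 1, 2005 (2×10 = 20 days in).
May 13, 2006 is 183 days after the start; 183 ÷ 10 = 18 remainder 3. Last occurrence in the window: #19 on May 10, 2006.
Occurrences #3 through #19: 17 in total.

17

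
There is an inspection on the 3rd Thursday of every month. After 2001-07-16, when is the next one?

2001-07-19

July 2001 starts on a Sunday; its first Thursday is the 5th, so the 3rd Thursday is the 19th — 2001-07-19.
2001-07-19 is after 2001-07-16, so that is the next one.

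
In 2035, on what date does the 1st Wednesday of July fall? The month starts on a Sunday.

July 2035 begins on a Sunday, so the first Wednesday is July 4 (3 days later).

4 July 2035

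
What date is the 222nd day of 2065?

January has 31 days (222 − 31 = 191 remain).
February has 28 days (191 − 28 = 163 remain).
March has 31 days (163 − 31 = 132 remain).
April has 30 days (132 − 30 = 102 remain).
May has 31 days (102 − 31 = 71 remain).
June has 30 days (71 − 30 = 41 remain).
July has 31 days (41 − 31 = 10 remain).
10 into August → August 10.

10 August 2065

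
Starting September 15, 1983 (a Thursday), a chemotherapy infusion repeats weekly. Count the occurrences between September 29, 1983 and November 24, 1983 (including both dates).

9

Occurrences land 7·i days after September 15, 1983 for i = 0, 1, 2, …
September 29, 1983 is 14 days after the start; 14 ÷ 7 = 2 remainder 0. First occurrence in the window: #3 on September 29, 1983 (2×7 = 14 days in).
November 24, 1983 is 70 days after the start; 70 ÷ 7 = 10 remainder 0. Last occurrence in the window: #11 on November 24, 1983.
Occurrences #3 through #11: 9 in total.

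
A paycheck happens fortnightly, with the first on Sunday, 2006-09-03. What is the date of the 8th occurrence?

The 8th occurrence is 7 intervals after the first: 7 × 14 = 98 days after 2006-09-03.
September has 30 days — 27 days to the end of September leaves 71.
October has 31 days (40 left).
November has 30 days (10 left).
10 days into December → 2006-12-10.

2006-12-10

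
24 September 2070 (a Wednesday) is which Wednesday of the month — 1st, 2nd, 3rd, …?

4th

Day 24 falls in week ⌈24/7⌉ of the month.
Days 1–7 hold the 1st Wednesday, 8–14 the 2nd, 15–21 the 3rd, 22–28 the 4th, 29–31 the 5th.
24 is in the range for the 4th.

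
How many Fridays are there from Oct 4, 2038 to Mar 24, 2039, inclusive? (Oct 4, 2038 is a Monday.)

24

Oct 4, 2038 is a Monday; the first Friday on or after it is Oct 8, 2038 (4 days later).
From Oct 8, 2038 to Mar 24, 2039: 23 + 30 + 31 + 31 + 28 + 24 = 167 days (rest of Oct, Nov, Dec, Jan, Feb, Mar).
167 ÷ 7 = 23 full weeks with remainder 6, so 23 more Fridays after the first → 24.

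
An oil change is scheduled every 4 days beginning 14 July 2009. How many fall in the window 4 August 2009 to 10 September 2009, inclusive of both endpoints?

9

Occurrences land 4·i days after 14 July 2009 for i = 0, 1, 2, …
4 August 2009 is 21 days after the start; 21 ÷ 4 = 5 remainder 1; since the remainder is 1, round up to i = 6. First occurrence in the window: #7 on 7 August 2009 (6×4 = 24 days in).
10 September 2009 is 58 days after the start; 58 ÷ 4 = 14 remainder 2. Last occurrence in the window: #15 on 8 September 2009.
Occurrences #7 through #15: 9 in total.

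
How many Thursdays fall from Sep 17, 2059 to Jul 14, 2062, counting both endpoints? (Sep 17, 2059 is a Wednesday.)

148

Sep 17, 2059 is a Wednesday; the first Thursday on or after it is Sep 18, 2059 (1 day later).
From Sep 18, 2059 to Jul 14, 2062: 104 + 366 + 365 + 195 = 1030 days (rest of 2059, 2060, 2061, to Jul 14, 2062 in 2062).
1030 ÷ 7 = 147 full weeks with remainder 1, so 147 more Thursdays after the first → 148.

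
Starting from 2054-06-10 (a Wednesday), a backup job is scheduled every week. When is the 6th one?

The 6th occurrence is 5 intervals after the first: 5 × 7 = 35 days after 2054-06-10.
June has 30 days — 20 days to the end of June leaves 15.
15 days into July → 2054-07-15.

2054-07-15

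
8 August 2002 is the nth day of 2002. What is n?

Days in months before August: 31 + 28 + 31 + 30 + 31 + 30 + 31 = 212.
Plus 8 days into August → day 220.

220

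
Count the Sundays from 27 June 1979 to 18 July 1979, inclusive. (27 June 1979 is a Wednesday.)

3

27 June 1979 is a Wednesday; the first Sunday on or after it is 1 July 1979 (4 days later).
From 1 July 1979 to 18 July 1979 is 18 − 1 = 17 days.
17 ÷ 7 = 2 full weeks with remainder 3, so 2 more Sundays after the first → 3.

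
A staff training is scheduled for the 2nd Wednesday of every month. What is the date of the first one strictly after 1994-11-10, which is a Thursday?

November 1994 starts on a Tuesday; its first Wednesday is the 2nd, so the 2nd Wednesday is the 9th — 1994-11-09.
That is not after 1994-11-10, so look at December 1994.
December 1994 starts on a Thursday; its first Wednesday is the 7th, so the 2nd Wednesday is the 14th — 1994-12-14.

1994-12-14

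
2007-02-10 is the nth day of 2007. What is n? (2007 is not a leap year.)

41

Days in months before February: 31 = 31.
Plus 10 days into February → day 41.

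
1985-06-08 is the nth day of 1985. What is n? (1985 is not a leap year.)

Days in months before June: 31 + 28 + 31 + 30 + 31 = 151.
Plus 8 days into June → day 159.

159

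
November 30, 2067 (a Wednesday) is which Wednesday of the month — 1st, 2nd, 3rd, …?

Day 30 falls in week ⌈30/7⌉ of the month.
Days 1–7 hold the 1st Wednesday, 8–14 the 2nd, 15–21 the 3rd, 22–28 the 4th, 29–31 the 5th.
30 is in the range for the 5th.

5th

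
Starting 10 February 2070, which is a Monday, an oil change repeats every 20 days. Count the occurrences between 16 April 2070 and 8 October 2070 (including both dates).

Occurrences land 20·i days after 10 February 2070 for i = 0, 1, 2, …
16 April 2070 is 65 days after the start; 65 ÷ 20 = 3 remainder 5; since the remainder is 5, round up to i = 4. First occurrence in the window: #5 on 1 May 2070 (4×20 = 80 days in).
8 October 2070 is 240 days after the start; 240 ÷ 20 = 12 remainder 0. Last occurrence in the window: #13 on 8 October 2070.
Occurrences #5 through #13: 9 in total.

9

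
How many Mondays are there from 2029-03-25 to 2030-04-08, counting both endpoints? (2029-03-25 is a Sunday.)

2029-03-25 is a Sunday; the first Monday on or after it is 2029-03-26 (1 day later).
From 2029-03-26 to 2030-04-08: 280 + 98 = 378 days (rest of 2029, to 2030-04-08 in 2030).
378 ÷ 7 = 54 full weeks with remainder 0, so 54 more Mondays after the first → 55.

55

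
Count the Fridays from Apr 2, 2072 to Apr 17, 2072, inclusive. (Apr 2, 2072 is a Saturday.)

Apr 2, 2072 is a Saturday; the first Friday on or after it is Apr 8, 2072 (6 days later).
From Apr 8, 2072 to Apr 17, 2072 is 17 − 8 = 9 days.
9 ÷ 7 = 1 full weeks with remainder 2, so 1 more Fridays after the first → 2.

2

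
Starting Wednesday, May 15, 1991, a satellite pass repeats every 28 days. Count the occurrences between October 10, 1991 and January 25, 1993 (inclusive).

Occurrences land 28·i days after May 15, 1991 for i = 0, 1, 2, …
October 10, 1991 is 148 days after the start; 148 ÷ 28 = 5 remainder 8; since the remainder is 8, round up to i = 6. First occurrence in the window: #7 on October 30, 1991 (6×28 = 168 days in).
January 25, 1993 is 621 days after the start; 621 ÷ 28 = 22 remainder 5. Last occurrence in the window: #23 on January 20, 1993.
Occurrences #7 through #23: 17 in total.

17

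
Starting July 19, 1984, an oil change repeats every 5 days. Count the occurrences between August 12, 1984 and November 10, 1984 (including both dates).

Occurrences land 5·i days after July 19, 1984 for i = 0, 1, 2, …
August 12, 1984 is 24 days after the start; 24 ÷ 5 = 4 remainder 4; since the remainder is 4, round up to i = 5. First occurrence in the window: #6 on August 13, 1984 (5×5 = 25 days in).
November 10, 1984 is 114 days after the start; 114 ÷ 5 = 22 remainder 4. Last occurrence in the window: #23 on November 6, 1984.
Occurrences #6 through #23: 18 in total.

18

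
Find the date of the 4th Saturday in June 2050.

June 25, 2050

The first Saturday of June 2050 is June 4.
The 4th Saturday is 3 weeks later: 4 + 21 = 25.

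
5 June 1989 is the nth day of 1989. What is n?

156

Days in months before June: 31 + 28 + 31 + 30 + 31 = 151.
Plus 5 days into June → day 156.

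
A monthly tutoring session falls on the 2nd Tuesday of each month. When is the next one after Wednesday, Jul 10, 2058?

Jul 2058 starts on a Monday; its first Tuesday is the 2nd, so the 2nd Tuesday is the 9th — Jul 9, 2058.
That is not after Jul 10, 2058, so look at Aug 2058.
Aug 2058 starts on a Thursday; its first Tuesday is the 6th, so the 2nd Tuesday is the 13th — Aug 13, 2058.

Aug 13, 2058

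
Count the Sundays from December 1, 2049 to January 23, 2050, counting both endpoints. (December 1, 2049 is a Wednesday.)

8

December 1, 2049 is a Wednesday; the first Sunday on or after it is December 5, 2049 (4 days later).
From December 5, 2049 to January 23, 2050: 26 + 23 = 49 days (rest of December, January).
49 ÷ 7 = 7 full weeks with remainder 0, so 7 more Sundays after the first → 8.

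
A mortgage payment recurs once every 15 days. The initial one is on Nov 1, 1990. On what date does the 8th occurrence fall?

The 8th occurrence is 7 intervals after the first: 7 × 15 = 105 days after Nov 1, 1990.
Nov has 30 days — 29 days to the end of Nov leaves 76.
Dec has 31 days (45 left).
Jan has 31 days (14 left).
14 days into Feb → Feb 14, 1991.

Feb 14, 1991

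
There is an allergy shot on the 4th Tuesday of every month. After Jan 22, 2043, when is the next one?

Jan 27, 2043

Jan 2043 starts on a Thursday; its first Tuesday is the 6th, so the 4th Tuesday is the 27th — Jan 27, 2043.
Jan 27, 2043 is after Jan 22, 2043, so that is the next one.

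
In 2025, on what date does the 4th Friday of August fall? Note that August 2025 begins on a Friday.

August 2025 begins on a Friday, so the first Friday is August 1.
The 4th Friday is 3 weeks later: 1 + 21 = 22.

August 22, 2025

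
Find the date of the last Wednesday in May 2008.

The first Wednesday of May 2008 is May 7.
May 2008 has 31 days. Adding weeks: 7, 14, 21, 28 — the last one ≤ 31 is the 28th.

May 28, 2008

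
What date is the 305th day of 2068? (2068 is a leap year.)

Jan has 31 days (305 − 31 = 274 remain).
Feb has 29 days (274 − 29 = 245 remain).
Mar has 31 days (245 − 31 = 214 remain).
Apr has 30 days (214 − 30 = 184 remain).
May has 31 days (184 − 31 = 153 remain).
Jun has 30 days (153 − 30 = 123 remain).
Jul has 31 days (123 − 31 = 92 remain).
Aug has 31 days (92 − 31 = 61 remain).
Sep has 30 days (61 − 30 = 31 remain).
31 into Oct → Oct 31.

Oct 31, 2068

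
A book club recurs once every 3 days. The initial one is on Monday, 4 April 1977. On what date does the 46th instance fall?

The 46th occurrence is 45 intervals after the first: 45 × 3 = 135 days after 4 April 1977.
April has 30 days — 26 days to the end of April leaves 109.
May has 31 days (78 left).
June has 30 days (48 left).
July has 31 days (17 left).
17 days into August → 17 August 1977.

17 August 1977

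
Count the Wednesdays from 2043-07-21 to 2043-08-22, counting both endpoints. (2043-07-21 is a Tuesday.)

2043-07-21 is a Tuesday; the first Wednesday on or after it is 2043-07-22 (1 day later).
From 2043-07-22 to 2043-08-22: 9 + 22 = 31 days (rest of July, August).
31 ÷ 7 = 4 full weeks with remainder 3, so 4 more Wednesdays after the first → 5.

5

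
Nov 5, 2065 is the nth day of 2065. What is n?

309

Days in months before Nov: 31 + 28 + 31 + 30 + 31 + 30 + 31 + 31 + 30 + 31 = 304.
Plus 5 days into Nov → day 309.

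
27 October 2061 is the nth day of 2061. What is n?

Days in months before October: 31 + 28 + 31 + 30 + 31 + 30 + 31 + 31 + 30 = 273.
Plus 27 days into October → day 300.

300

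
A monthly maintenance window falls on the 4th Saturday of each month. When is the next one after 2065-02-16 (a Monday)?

February 2065 starts on a Sunday; its first Saturday is the 7th, so the 4th Saturday is the 28th — 2065-02-28.
2065-02-28 is after 2065-02-16, so that is the next one.

2065-02-28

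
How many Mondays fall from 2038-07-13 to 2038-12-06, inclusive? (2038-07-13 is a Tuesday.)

21

2038-07-13 is a Tuesday; the first Monday on or after it is 2038-07-19 (6 days later).
From 2038-07-19 to 2038-12-06: 12 + 31 + 30 + 31 + 30 + 6 = 140 days (rest of July, August, September, October, November, December).
140 ÷ 7 = 20 full weeks with remainder 0, so 20 more Mondays after the first → 21.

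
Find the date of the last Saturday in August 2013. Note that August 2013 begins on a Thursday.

August 2013 begins on a Thursday, so the first Saturday is August 3 (2 days later).
August 2013 has 31 days. Adding weeks: 3, 10, 17, 24, 31 — the last one ≤ 31 is the 31st.

31 August 2013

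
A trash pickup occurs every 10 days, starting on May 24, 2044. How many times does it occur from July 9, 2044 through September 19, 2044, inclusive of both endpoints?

7

Occurrences land 10·i days after May 24, 2044 for i = 0, 1, 2, …
July 9, 2044 is 46 days after the start; 46 ÷ 10 = 4 remainder 6; since the remainder is 6, round up to i = 5. First occurrence in the window: #6 on July 13, 2044 (5×10 = 50 days in).
September 19, 2044 is 118 days after the start; 118 ÷ 10 = 11 remainder 8. Last occurrence in the window: #12 on September 11, 2044.
Occurrences #6 through #12: 7 in total.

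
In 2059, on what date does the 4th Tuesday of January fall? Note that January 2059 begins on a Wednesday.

January 2059 begins on a Wednesday, so the first Tuesday is January 7 (6 days later).
The 4th Tuesday is 3 weeks later: 7 + 21 = 28.

28 January 2059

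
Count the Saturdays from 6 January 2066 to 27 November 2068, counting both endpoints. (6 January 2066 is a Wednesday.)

151

6 January 2066 is a Wednesday; the first Saturday on or after it is 9 January 2066 (3 days later).
From 9 January 2066 to 27 November 2068: 356 + 365 + 332 = 1053 days (rest of 2066, 2067, to 27 November 2068 in 2068).
1053 ÷ 7 = 150 full weeks with remainder 3, so 150 more Saturdays after the first → 151.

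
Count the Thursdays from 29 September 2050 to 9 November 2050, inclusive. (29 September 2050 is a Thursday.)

29 September 2050 is a Thursday; the first Thursday on or after it is 29 September 2050.
From 29 September 2050 to 9 November 2050: 1 + 31 + 9 = 41 days (rest of September, October, November).
41 ÷ 7 = 5 full weeks with remainder 6, so 5 more Thursdays after the first → 6.

6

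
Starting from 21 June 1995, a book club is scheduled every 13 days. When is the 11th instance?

The 11th occurrence is 10 intervals after the first: 10 × 13 = 130 days after 21 June 1995.
June has 30 days — 9 days to the end of June leaves 121.
July has 31 days (90 left).
August has 31 days (59 left).
September has 30 days (29 left).
29 days into October → 29 October 1995.

29 October 1995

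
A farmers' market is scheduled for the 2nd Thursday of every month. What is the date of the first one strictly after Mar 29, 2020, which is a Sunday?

Mar 2020 starts on a Sunday; its first Thursday is the 5th, so the 2nd Thursday is the 12th — Mar 12, 2020.
That is not after Mar 29, 2020, so look at Apr 2020.
Apr 2020 starts on a Wednesday; its first Thursday is the 2nd, so the 2nd Thursday is the 9th — Apr 9, 2020.

Apr 9, 2020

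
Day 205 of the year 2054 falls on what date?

January has 31 days (205 − 31 = 174 remain).
February has 28 days (174 − 28 = 146 remain).
March has 31 days (146 − 31 = 115 remain).
April has 30 days (115 − 30 = 85 remain).
May has 31 days (85 − 31 = 54 remain).
June has 30 days (54 − 30 = 24 remain).
24 into July → July 24.

July 24, 2054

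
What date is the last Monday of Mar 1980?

Mar 31, 1980

The first Monday of Mar 1980 is Mar 3.
Mar 1980 has 31 days. Adding weeks: 3, 10, 17, 24, 31 — the last one ≤ 31 is the 31st.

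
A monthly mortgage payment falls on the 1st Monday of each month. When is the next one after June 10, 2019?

June 2019 starts on a Saturday, so its 1st Monday is June 3, 2019 (2 days in).
That is not after June 10, 2019, so look at July 2019.
July 2019 starts on a Monday, so its 1st Monday is July 1, 2019.

July 1, 2019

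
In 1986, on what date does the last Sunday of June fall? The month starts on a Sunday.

June 29, 1986

June 1986 begins on a Sunday, so the first Sunday is June 1.
June 1986 has 30 days. Adding weeks: 1, 8, 15, 22, 29 — the last one ≤ 30 is the 29th.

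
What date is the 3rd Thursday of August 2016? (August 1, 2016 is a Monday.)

18 August 2016

August 2016 begins on a Monday, so the first Thursday is August 4 (3 days later).
The 3rd Thursday is 2 weeks later: 4 + 14 = 18.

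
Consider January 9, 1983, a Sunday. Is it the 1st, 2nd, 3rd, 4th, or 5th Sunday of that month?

Day 9 falls in week ⌈9/7⌉ of the month.
Days 1–7 hold the 1st Sunday, 8–14 the 2nd, 15–21 the 3rd, 22–28 the 4th, 29–31 the 5th.
9 is in the range for the 2nd.

2nd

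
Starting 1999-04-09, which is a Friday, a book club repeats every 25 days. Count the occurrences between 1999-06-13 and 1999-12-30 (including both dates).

8

Occurrences land 25·i days after 1999-04-09 for i = 0, 1, 2, …
1999-06-13 is 65 days after the start; 65 ÷ 25 = 2 remainder 15; since the remainder is 15, round up to i = 3. First occurrence in the window: #4 on 1999-06-23 (3×25 = 75 days in).
1999-12-30 is 265 days after the start; 265 ÷ 25 = 10 remainder 15. Last occurrence in the window: #11 on 1999-12-15.
Occurrences #4 through #11: 8 in total.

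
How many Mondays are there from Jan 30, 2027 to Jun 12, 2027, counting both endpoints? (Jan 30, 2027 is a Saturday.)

Jan 30, 2027 is a Saturday; the first Monday on or after it is Feb 1, 2027 (2 days later).
From Feb 1, 2027 to Jun 12, 2027: 27 + 31 + 30 + 31 + 12 = 131 days (rest of Feb, Mar, Apr, May, Jun).
131 ÷ 7 = 18 full weeks with remainder 5, so 18 more Mondays after the first → 19.

19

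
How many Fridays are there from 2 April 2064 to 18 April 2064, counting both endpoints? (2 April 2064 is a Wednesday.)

2 April 2064 is a Wednesday; the first Friday on or after it is 4 April 2064 (2 days later).
From 4 April 2064 to 18 April 2064 is 18 − 4 = 14 days.
14 ÷ 7 = 2 full weeks with remainder 0, so 2 more Fridays after the first → 3.

3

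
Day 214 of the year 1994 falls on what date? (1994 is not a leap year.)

August 2, 1994

January has 31 days (214 − 31 = 183 remain).
February has 28 days (183 − 28 = 155 remain).
March has 31 days (155 − 31 = 124 remain).
April has 30 days (124 − 30 = 94 remain).
May has 31 days (94 − 31 = 63 remain).
June has 30 days (63 − 30 = 33 remain).
July has 31 days (33 − 31 = 2 remain).
2 into August → August 2.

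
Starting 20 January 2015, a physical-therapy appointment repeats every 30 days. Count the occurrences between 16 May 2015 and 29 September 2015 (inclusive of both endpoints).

Occurrences land 30·i days after 20 January 2015 for i = 0, 1, 2, …
16 May 2015 is 116 days after the start; 116 ÷ 30 = 3 remainder 26; since the remainder is 26, round up to i = 4. First occurrence in the window: #5 on 20 May 2015 (4×30 = 120 days in).
29 September 2015 is 252 days after the start; 252 ÷ 30 = 8 remainder 12. Last occurrence in the window: #9 on 17 September 2015.
Occurrences #5 through #9: 5 in total.

5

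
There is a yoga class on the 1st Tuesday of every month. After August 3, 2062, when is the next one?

August 2062 starts on a Tuesday, so its 1st Tuesday is August 1, 2062.
That is not after August 3, 2062, so look at September 2062.
September 2062 starts on a Friday, so its 1st Tuesday is September 5, 2062 (4 days in).

September 5, 2062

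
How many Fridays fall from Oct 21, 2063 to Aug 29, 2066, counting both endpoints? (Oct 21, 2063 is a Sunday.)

149

Oct 21, 2063 is a Sunday; the first Friday on or after it is Oct 26, 2063 (5 days later).
From Oct 26, 2063 to Aug 29, 2066: 66 + 366 + 365 + 241 = 1038 days (rest of 2063, 2064, 2065, to Aug 29, 2066 in 2066).
1038 ÷ 7 = 148 full weeks with remainder 2, so 148 more Fridays after the first → 149.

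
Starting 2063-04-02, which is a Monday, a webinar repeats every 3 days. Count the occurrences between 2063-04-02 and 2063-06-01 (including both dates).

Occurrences land 3·i days after 2063-04-02 for i = 0, 1, 2, …
The window opens on the start date, so the first occurrence inside is #1 on 2063-04-02.
2063-06-01 is 60 days after the start; 60 ÷ 3 = 20 remainder 0. Last occurrence in the window: #21 on 2063-06-01.
Occurrences #1 through #21: 21 in total.

21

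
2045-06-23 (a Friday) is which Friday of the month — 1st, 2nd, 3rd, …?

Day 23 falls in week ⌈23/7⌉ of the month.
Days 1–7 hold the 1st Friday, 8–14 the 2nd, 15–21 the 3rd, 22–28 the 4th, 29–31 the 5th.
23 is in the range for the 4th.

4th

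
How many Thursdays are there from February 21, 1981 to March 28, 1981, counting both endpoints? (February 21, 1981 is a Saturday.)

February 21, 1981 is a Saturday; the first Thursday on or after it is February 26, 1981 (5 days later).
From February 26, 1981 to March 28, 1981: 2 + 28 = 30 days (rest of February, March).
30 ÷ 7 = 4 full weeks with remainder 2, so 4 more Thursdays after the first → 5.

5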